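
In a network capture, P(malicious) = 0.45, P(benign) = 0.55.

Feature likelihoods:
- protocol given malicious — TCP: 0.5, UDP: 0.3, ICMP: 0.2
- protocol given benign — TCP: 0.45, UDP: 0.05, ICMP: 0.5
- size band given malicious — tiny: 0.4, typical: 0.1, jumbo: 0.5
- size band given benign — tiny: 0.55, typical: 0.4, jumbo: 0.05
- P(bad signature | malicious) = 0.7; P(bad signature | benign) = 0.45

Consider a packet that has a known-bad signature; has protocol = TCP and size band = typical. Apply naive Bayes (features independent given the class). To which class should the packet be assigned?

benign

malicious: 0.45 × 0.5 × 0.1 × 0.7 = 0.01575
benign: 0.55 × 0.45 × 0.4 × 0.45 = 0.04455
Highest score → benign.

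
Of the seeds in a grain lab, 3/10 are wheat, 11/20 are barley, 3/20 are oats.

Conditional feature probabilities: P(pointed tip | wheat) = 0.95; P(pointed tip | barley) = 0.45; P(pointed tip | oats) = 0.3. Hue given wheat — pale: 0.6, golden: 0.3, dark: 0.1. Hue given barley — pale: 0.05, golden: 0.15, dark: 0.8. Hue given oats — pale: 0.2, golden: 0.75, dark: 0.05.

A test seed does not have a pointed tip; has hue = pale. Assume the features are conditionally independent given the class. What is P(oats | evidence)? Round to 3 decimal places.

0.465

wheat: 0.3 × (1−0.95) × 0.6 = 0.009
barley: 0.55 × (1−0.45) × 0.05 = 0.015125
oats: 0.15 × (1−0.3) × 0.2 = 0.021
P(oats | x) = 0.021 / 0.045125 ≈ 0.465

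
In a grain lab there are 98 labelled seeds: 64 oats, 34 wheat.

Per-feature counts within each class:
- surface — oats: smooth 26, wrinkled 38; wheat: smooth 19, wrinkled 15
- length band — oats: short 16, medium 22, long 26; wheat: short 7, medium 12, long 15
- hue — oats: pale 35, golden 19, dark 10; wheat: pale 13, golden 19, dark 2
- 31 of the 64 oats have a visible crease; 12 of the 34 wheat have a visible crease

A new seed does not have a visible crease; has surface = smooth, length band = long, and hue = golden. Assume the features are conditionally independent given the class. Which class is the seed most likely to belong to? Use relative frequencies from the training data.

oats: (64/98) × (26/64) × (26/64) × (19/64) × (33/64) ≈ 0.0164986
wheat: (34/98) × (19/34) × (15/34) × (19/34) × (22/34) ≈ 0.0309285
Highest score → wheat.

wheat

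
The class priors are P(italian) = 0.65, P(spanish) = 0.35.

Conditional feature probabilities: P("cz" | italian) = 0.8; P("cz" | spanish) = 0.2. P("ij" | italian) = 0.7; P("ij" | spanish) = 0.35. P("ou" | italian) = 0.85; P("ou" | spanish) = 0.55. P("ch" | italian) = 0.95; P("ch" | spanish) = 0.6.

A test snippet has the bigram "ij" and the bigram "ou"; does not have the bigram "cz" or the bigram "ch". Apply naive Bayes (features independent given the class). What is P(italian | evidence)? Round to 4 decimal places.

0.1521

italian: 0.65 × (1−0.8) × 0.7 × 0.85 × (1−0.95) = 0.0038675
spanish: 0.35 × (1−0.2) × 0.35 × 0.55 × (1−0.6) = 0.02156
P(italian | x) = 0.0038675 / 0.0254275 ≈ 0.1521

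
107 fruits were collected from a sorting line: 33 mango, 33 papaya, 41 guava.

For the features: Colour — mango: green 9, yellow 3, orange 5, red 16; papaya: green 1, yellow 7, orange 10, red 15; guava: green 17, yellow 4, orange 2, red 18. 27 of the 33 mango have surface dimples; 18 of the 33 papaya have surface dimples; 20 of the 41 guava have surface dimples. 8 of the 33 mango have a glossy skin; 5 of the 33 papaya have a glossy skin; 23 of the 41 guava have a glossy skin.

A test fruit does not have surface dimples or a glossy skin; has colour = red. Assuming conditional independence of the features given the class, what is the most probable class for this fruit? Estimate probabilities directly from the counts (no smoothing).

papaya

mango: (33/107) × (16/33) × (6/33) × (25/33) ≈ 0.0205968
papaya: (33/107) × (15/33) × (15/33) × (28/33) ≈ 0.0540666
guava: (41/107) × (18/41) × (21/41) × (18/41) ≈ 0.037828
Highest score → papaya.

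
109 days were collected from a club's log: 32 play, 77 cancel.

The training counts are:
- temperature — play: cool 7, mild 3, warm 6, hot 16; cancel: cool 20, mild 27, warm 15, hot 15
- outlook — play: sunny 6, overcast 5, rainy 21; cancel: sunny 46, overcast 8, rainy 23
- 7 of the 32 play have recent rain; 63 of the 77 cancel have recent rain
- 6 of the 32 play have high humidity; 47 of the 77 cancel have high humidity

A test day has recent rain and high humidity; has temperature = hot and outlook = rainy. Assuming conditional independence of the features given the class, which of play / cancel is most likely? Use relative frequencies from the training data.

play: (32/109) × (16/32) × (21/32) × (7/32) × (6/32) ≈ 0.00395105
cancel: (77/109) × (15/77) × (23/77) × (63/77) × (47/77) ≈ 0.0205286
Highest score → cancel.

cancel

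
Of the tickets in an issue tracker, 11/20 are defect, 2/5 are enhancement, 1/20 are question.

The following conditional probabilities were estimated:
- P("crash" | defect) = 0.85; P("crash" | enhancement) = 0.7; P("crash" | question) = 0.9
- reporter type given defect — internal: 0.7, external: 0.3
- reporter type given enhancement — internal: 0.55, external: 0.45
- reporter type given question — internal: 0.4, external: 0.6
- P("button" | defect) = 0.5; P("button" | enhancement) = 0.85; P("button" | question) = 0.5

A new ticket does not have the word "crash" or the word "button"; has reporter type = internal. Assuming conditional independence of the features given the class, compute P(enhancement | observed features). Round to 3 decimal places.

0.249

defect: 0.55 × (1−0.85) × 0.7 × (1−0.5) = 0.028875
enhancement: 0.4 × (1−0.7) × 0.55 × (1−0.85) = 0.0099
question: 0.05 × (1−0.9) × 0.4 × (1−0.5) = 0.001
P(enhancement | x) = 0.0099 / 0.039775 ≈ 0.249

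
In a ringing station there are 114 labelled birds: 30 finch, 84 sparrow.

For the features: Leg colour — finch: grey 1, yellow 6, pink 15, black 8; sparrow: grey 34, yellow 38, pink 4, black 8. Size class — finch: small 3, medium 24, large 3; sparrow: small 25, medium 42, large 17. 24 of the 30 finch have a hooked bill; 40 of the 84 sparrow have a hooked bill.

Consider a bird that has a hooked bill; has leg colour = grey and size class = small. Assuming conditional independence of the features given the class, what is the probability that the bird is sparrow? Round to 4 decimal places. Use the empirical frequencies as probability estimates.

finch: (30/114) × (1/30) × (3/30) × (24/30) ≈ 0.000701754
sparrow: (84/114) × (34/84) × (25/84) × (40/84) ≈ 0.0422684
P(sparrow | x) = 0.0422684 / 0.042970154 ≈ 0.9837

0.9837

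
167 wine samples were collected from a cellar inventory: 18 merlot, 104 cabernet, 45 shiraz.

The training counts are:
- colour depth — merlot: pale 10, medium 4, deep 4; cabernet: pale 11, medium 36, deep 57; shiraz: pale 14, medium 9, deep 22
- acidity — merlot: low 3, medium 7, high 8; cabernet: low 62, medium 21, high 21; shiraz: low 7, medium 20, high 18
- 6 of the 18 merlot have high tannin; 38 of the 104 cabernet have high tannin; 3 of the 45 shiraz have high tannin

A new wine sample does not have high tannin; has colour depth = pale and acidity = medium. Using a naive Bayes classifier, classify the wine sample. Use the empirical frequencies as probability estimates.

shiraz

merlot: (18/167) × (10/18) × (7/18) × (12/18) ≈ 0.0155245
cabernet: (104/167) × (11/104) × (21/104) × (66/104) ≈ 0.00844059
shiraz: (45/167) × (14/45) × (20/45) × (42/45) ≈ 0.0347749
Highest score → shiraz.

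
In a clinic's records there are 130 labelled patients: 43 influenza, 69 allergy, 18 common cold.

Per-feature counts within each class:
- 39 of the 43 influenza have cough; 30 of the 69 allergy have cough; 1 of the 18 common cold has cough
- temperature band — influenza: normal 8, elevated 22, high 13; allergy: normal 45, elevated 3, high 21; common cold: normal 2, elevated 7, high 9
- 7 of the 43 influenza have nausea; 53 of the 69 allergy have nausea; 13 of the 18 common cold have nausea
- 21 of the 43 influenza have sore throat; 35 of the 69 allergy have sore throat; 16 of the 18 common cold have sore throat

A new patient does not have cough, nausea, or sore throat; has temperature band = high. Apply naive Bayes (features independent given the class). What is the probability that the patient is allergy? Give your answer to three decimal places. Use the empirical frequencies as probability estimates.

influenza: (43/130) × (4/43) × (13/43) × (36/43) × (22/43) ≈ 0.00398455
allergy: (69/130) × (39/69) × (21/69) × (16/69) × (34/69) ≈ 0.0104326
common cold: (18/130) × (17/18) × (9/18) × (5/18) × (2/18) ≈ 0.00201804
P(allergy | x) = 0.0104326 / 0.01643519 ≈ 0.635

0.635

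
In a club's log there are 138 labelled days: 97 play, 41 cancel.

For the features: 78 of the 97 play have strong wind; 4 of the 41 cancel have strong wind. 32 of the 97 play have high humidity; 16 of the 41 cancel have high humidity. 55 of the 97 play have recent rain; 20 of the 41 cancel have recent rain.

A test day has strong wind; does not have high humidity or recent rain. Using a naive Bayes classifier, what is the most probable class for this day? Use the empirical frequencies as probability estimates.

play: (97/138) × (78/97) × (65/97) × (42/97) ≈ 0.163997
cancel: (41/138) × (4/41) × (25/41) × (21/41) ≈ 0.00905258
Highest score → play.

play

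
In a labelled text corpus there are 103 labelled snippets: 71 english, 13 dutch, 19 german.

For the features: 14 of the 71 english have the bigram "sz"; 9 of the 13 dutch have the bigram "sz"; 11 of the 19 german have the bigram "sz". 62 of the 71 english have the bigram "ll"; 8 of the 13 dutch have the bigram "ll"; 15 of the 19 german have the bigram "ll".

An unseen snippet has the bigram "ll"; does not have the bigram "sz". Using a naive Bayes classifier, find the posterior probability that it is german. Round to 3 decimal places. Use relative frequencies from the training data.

english: (71/103) × (57/71) × (62/71) ≈ 0.483249
dutch: (13/103) × (4/13) × (8/13) ≈ 0.0238984
german: (19/103) × (8/19) × (15/19) ≈ 0.0613183
P(german | x) = 0.0613183 / 0.5684657 ≈ 0.108

0.108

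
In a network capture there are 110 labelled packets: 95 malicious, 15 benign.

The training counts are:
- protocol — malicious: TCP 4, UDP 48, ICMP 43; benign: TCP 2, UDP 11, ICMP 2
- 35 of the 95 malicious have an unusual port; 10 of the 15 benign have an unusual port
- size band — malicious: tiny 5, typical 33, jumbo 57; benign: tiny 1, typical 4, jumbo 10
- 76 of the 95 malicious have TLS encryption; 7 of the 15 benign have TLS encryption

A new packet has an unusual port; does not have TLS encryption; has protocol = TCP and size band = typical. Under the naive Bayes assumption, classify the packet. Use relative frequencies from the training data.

malicious: (95/110) × (4/95) × (35/95) × (33/95) × (19/95) ≈ 0.000930748
benign: (15/110) × (2/15) × (10/15) × (4/15) × (8/15) ≈ 0.00172391
Highest score → benign.

benign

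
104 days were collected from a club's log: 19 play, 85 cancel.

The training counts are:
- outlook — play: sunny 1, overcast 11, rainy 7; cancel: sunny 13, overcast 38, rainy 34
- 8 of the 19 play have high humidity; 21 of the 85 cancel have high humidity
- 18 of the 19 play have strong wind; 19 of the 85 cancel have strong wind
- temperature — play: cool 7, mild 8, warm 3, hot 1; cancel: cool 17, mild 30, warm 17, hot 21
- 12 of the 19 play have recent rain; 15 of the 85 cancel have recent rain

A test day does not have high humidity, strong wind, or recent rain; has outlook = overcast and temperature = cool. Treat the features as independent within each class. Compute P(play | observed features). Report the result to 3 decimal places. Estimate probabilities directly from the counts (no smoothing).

play: (19/104) × (11/19) × (11/19) × (1/19) × (7/19) × (7/19) ≈ 0.000437455
cancel: (85/104) × (38/85) × (64/85) × (66/85) × (17/85) × (70/85) ≈ 0.035184
P(play | x) = 0.000437455 / 0.035621455 ≈ 0.012

0.012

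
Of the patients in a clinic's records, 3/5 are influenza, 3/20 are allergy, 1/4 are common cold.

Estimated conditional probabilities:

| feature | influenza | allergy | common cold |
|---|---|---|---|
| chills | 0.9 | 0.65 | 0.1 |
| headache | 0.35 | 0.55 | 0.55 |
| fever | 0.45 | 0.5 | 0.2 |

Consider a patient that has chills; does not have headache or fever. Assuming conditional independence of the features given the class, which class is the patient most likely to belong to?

influenza: 0.6 × 0.9 × (1−0.35) × (1−0.45) = 0.19305
allergy: 0.15 × 0.65 × (1−0.55) × (1−0.5) = 0.0219375
common cold: 0.25 × 0.1 × (1−0.55) × (1−0.2) = 0.009
Highest score → influenza.

influenza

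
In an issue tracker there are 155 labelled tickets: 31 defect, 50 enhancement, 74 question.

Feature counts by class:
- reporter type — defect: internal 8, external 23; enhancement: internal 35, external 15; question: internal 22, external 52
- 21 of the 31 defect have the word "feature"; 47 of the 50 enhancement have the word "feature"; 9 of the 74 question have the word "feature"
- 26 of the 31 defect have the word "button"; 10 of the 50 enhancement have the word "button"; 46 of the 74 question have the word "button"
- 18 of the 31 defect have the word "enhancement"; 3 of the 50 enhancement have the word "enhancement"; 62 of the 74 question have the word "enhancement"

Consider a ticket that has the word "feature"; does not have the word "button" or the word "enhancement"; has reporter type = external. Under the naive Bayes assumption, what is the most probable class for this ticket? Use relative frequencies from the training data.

defect: (31/155) × (23/31) × (21/31) × (5/31) × (13/31) ≈ 0.00679898
enhancement: (50/155) × (15/50) × (47/50) × (40/50) × (47/50) ≈ 0.0684077
question: (74/155) × (52/74) × (9/74) × (28/74) × (12/74) ≈ 0.00250356
Highest score → enhancement.

enhancement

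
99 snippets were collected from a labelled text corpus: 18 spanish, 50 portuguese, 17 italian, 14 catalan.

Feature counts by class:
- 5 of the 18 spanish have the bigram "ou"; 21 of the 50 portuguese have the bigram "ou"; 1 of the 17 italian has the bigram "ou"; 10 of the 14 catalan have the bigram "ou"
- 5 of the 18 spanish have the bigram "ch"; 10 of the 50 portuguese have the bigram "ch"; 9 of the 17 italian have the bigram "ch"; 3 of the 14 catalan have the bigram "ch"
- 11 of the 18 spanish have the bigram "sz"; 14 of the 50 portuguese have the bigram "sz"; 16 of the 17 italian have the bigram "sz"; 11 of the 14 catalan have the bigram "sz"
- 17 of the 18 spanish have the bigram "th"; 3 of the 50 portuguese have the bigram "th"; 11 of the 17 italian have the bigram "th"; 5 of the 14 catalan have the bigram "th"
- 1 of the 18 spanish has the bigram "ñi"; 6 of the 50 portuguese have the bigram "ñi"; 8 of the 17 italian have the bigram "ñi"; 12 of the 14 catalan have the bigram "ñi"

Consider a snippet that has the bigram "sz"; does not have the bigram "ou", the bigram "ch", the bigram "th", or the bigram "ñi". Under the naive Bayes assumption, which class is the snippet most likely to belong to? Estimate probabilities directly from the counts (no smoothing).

spanish: (18/99) × (13/18) × (13/18) × (11/18) × (1/18) × (17/18) ≈ 0.00304091
portuguese: (50/99) × (29/50) × (40/50) × (14/50) × (47/50) × (44/50) ≈ 0.0542777
italian: (17/99) × (16/17) × (8/17) × (16/17) × (6/17) × (9/17) ≈ 0.013375
catalan: (14/99) × (4/14) × (11/14) × (11/14) × (9/14) × (2/14) ≈ 0.00229071
Highest score → portuguese.

portuguese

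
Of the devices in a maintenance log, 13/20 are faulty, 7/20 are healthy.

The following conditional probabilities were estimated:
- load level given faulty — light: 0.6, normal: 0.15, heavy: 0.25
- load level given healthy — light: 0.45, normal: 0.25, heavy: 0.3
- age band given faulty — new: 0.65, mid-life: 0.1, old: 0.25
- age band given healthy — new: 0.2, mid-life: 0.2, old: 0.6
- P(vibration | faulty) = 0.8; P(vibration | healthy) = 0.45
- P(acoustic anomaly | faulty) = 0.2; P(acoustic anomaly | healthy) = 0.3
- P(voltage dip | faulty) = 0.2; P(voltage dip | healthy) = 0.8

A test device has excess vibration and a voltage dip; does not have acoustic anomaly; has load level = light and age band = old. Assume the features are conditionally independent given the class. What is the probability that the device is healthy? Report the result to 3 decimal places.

faulty: 0.65 × 0.6 × 0.25 × 0.8 × (1−0.2) × 0.2 = 0.01248
healthy: 0.35 × 0.45 × 0.6 × 0.45 × (1−0.3) × 0.8 = 0.023814
P(healthy | x) = 0.023814 / 0.036294 ≈ 0.656

0.656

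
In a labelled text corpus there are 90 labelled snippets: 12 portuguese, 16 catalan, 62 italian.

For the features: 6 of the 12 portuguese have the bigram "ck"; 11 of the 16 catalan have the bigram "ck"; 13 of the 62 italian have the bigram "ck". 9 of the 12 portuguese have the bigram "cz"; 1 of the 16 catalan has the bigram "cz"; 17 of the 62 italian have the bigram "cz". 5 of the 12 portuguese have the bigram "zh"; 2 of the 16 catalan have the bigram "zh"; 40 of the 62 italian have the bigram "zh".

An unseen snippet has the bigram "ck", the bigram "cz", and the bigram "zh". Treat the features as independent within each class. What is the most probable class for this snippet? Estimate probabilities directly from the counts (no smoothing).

portuguese: (12/90) × (6/12) × (9/12) × (5/12) ≈ 0.0208333
catalan: (16/90) × (11/16) × (1/16) × (2/16) ≈ 0.000954861
italian: (62/90) × (13/62) × (17/62) × (40/62) ≈ 0.0255521
Highest score → italian.

italian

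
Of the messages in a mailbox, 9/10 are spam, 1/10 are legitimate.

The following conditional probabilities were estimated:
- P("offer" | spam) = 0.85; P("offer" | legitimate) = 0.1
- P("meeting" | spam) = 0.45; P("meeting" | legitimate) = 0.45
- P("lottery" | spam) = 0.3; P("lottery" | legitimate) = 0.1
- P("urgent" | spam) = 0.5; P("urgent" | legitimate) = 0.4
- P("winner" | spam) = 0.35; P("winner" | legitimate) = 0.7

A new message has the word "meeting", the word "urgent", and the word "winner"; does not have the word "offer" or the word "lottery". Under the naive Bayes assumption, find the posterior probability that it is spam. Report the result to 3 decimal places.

0.422

spam: 0.9 × (1−0.85) × 0.45 × (1−0.3) × 0.5 × 0.35 = 0.007441875
legitimate: 0.1 × (1−0.1) × 0.45 × (1−0.1) × 0.4 × 0.7 = 0.010206
P(spam | x) = 0.007441875 / 0.017647875 ≈ 0.422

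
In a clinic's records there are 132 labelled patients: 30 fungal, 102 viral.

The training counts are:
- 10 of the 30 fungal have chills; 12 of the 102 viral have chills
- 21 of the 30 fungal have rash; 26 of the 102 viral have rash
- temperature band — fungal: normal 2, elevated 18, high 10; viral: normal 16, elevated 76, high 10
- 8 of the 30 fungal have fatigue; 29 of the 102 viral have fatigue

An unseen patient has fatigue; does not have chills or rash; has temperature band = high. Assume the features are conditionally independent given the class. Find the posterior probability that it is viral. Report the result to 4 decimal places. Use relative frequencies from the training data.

fungal: (30/132) × (20/30) × (9/30) × (10/30) × (8/30) ≈ 0.0040404
viral: (102/132) × (90/102) × (76/102) × (10/102) × (29/102) ≈ 0.0141605
P(viral | x) = 0.0141605 / 0.0182009 ≈ 0.7780

0.7780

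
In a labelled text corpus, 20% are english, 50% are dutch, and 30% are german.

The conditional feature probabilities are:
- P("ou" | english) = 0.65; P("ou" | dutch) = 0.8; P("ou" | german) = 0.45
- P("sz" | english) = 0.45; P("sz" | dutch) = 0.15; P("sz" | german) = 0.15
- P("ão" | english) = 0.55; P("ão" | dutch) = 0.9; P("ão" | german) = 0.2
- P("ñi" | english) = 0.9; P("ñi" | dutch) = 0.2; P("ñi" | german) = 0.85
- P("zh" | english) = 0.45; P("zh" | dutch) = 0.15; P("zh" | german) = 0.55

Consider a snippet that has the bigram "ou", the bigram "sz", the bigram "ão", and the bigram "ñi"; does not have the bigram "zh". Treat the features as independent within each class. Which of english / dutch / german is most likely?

english

english: 0.2 × 0.65 × 0.45 × 0.55 × 0.9 × (1−0.45) = 0.015926625
dutch: 0.5 × 0.8 × 0.15 × 0.9 × 0.2 × (1−0.15) = 0.00918
german: 0.3 × 0.45 × 0.15 × 0.2 × 0.85 × (1−0.55) = 0.001549125
Highest score → english.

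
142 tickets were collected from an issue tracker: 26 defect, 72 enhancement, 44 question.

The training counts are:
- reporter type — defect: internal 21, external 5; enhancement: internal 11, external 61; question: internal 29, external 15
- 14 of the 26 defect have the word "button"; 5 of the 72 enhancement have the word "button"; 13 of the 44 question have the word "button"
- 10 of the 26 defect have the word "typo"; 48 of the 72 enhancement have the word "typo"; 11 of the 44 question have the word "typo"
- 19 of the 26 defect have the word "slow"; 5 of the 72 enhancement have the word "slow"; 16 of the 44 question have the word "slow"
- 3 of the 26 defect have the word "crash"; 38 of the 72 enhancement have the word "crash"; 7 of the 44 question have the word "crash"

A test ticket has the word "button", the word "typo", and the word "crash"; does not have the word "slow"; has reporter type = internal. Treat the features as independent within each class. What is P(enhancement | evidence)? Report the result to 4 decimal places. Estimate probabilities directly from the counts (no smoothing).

0.4154

defect: (26/142) × (21/26) × (14/26) × (10/26) × (7/26) × (3/26) ≈ 0.000951448
enhancement: (72/142) × (11/72) × (5/72) × (48/72) × (67/72) × (38/72) ≈ 0.00176134
question: (44/142) × (29/44) × (13/44) × (11/44) × (28/44) × (7/44) ≈ 0.00152718
P(enhancement | x) = 0.00176134 / 0.004239968 ≈ 0.4154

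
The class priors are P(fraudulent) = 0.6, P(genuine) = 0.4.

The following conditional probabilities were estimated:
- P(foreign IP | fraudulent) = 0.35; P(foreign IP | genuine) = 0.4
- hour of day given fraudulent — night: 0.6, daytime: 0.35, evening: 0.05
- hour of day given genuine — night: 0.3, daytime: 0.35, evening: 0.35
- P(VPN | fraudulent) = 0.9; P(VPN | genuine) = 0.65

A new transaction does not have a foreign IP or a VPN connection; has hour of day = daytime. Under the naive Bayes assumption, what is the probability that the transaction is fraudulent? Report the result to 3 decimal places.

fraudulent: 0.6 × (1−0.35) × 0.35 × (1−0.9) = 0.01365
genuine: 0.4 × (1−0.4) × 0.35 × (1−0.65) = 0.0294
P(fraudulent | x) = 0.01365 / 0.04305 ≈ 0.317

0.317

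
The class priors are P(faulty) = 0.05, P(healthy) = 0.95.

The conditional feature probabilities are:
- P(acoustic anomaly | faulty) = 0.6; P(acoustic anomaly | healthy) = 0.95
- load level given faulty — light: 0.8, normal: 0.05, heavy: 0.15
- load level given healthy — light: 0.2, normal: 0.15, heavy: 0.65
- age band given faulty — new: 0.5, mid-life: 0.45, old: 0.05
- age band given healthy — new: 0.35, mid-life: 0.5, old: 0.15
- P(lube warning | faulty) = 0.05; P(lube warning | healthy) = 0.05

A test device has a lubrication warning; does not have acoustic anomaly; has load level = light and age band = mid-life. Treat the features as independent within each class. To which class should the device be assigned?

faulty

faulty: 0.05 × (1−0.6) × 0.8 × 0.45 × 0.05 = 0.00036
healthy: 0.95 × (1−0.95) × 0.2 × 0.5 × 0.05 = 0.0002375
Highest score → faulty.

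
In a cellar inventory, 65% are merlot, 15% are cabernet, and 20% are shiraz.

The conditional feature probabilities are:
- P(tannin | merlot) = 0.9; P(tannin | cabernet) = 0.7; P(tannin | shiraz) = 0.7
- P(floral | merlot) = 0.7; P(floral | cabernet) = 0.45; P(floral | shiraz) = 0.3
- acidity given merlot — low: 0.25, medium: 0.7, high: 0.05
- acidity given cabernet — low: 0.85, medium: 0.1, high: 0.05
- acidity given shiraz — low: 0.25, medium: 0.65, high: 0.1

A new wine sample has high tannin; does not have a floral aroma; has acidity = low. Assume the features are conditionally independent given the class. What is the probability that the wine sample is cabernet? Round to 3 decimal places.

merlot: 0.65 × 0.9 × (1−0.7) × 0.25 = 0.043875
cabernet: 0.15 × 0.7 × (1−0.45) × 0.85 = 0.0490875
shiraz: 0.2 × 0.7 × (1−0.3) × 0.25 = 0.0245
P(cabernet | x) = 0.0490875 / 0.1174625 ≈ 0.418

0.418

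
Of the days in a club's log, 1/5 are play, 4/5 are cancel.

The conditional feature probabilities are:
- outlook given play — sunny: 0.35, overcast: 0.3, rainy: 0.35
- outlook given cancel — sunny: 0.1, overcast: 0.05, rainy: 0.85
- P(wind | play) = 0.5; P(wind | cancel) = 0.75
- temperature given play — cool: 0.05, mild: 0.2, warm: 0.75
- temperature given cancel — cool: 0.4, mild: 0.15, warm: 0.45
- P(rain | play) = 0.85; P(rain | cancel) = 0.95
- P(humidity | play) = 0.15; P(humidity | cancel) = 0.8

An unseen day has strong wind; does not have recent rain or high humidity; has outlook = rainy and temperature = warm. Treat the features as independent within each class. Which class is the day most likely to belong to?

play

play: 0.2 × 0.35 × 0.5 × 0.75 × (1−0.85) × (1−0.15) = 0.003346875
cancel: 0.8 × 0.85 × 0.75 × 0.45 × (1−0.95) × (1−0.8) = 0.002295
Highest score → play.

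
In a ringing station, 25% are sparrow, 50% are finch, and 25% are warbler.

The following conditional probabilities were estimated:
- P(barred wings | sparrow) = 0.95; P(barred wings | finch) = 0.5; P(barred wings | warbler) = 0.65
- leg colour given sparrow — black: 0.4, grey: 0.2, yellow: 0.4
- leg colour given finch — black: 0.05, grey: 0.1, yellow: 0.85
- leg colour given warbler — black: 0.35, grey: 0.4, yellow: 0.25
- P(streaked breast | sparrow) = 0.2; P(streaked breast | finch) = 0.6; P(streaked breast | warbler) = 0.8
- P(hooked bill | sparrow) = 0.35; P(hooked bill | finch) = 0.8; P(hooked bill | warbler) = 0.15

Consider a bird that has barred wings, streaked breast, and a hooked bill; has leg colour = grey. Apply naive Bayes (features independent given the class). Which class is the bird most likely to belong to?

finch

sparrow: 0.25 × 0.95 × 0.2 × 0.2 × 0.35 = 0.003325
finch: 0.5 × 0.5 × 0.1 × 0.6 × 0.8 = 0.012
warbler: 0.25 × 0.65 × 0.4 × 0.8 × 0.15 = 0.0078
Highest score → finch.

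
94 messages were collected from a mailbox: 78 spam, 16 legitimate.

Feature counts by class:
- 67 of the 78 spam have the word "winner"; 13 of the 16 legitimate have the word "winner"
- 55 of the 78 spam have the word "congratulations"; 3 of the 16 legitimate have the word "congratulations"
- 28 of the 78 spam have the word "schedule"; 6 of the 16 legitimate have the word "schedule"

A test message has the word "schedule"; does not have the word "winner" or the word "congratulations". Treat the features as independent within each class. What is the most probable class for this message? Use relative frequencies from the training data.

spam: (78/94) × (11/78) × (23/78) × (28/78) ≈ 0.0123869
legitimate: (16/94) × (3/16) × (13/16) × (6/16) ≈ 0.00972407
Highest score → spam.

spam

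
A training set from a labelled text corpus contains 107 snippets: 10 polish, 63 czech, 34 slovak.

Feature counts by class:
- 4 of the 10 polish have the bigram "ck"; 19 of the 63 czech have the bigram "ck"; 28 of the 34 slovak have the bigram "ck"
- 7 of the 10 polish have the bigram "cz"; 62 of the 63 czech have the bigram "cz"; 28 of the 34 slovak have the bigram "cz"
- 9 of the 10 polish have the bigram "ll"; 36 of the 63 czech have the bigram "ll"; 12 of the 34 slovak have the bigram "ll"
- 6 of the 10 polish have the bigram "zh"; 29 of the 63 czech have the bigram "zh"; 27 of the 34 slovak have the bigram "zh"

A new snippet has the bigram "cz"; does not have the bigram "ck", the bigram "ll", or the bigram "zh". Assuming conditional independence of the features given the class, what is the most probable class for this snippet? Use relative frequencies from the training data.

czech

polish: (10/107) × (6/10) × (7/10) × (1/10) × (4/10) ≈ 0.00157009
czech: (63/107) × (44/63) × (62/63) × (27/63) × (34/63) ≈ 0.0936012
slovak: (34/107) × (6/34) × (28/34) × (22/34) × (7/34) ≈ 0.0061519
Highest score → czech.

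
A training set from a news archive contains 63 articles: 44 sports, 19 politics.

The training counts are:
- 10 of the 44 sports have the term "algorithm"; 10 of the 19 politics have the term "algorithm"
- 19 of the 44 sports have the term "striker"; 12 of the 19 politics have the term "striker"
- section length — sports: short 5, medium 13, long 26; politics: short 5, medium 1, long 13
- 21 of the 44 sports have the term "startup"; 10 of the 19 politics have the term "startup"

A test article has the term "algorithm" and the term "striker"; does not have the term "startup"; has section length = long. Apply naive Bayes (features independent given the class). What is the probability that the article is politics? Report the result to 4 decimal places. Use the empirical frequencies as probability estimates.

sports: (44/63) × (10/44) × (19/44) × (26/44) × (23/44) ≈ 0.0211717
politics: (19/63) × (10/19) × (12/19) × (13/19) × (9/19) ≈ 0.0324912
P(politics | x) = 0.0324912 / 0.0536629 ≈ 0.6055

0.6055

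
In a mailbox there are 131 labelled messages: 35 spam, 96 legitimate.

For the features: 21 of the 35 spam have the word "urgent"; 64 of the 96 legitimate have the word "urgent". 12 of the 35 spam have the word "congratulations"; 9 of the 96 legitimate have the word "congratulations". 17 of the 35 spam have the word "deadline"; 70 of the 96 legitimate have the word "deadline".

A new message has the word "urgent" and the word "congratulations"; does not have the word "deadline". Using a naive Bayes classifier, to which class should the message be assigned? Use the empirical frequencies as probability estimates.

spam

spam: (35/131) × (21/35) × (12/35) × (18/35) ≈ 0.0282661
legitimate: (96/131) × (64/96) × (9/96) × (26/96) ≈ 0.0124046
Highest score → spam.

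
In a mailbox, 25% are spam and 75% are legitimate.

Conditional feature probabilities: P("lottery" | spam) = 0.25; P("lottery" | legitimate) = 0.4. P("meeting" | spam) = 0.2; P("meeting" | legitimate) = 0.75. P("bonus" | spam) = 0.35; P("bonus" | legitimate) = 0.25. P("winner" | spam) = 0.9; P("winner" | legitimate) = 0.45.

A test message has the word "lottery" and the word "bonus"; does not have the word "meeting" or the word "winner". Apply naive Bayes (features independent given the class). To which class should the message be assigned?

legitimate

spam: 0.25 × 0.25 × (1−0.2) × 0.35 × (1−0.9) = 0.00175
legitimate: 0.75 × 0.4 × (1−0.75) × 0.25 × (1−0.45) = 0.0103125
Highest score → legitimate.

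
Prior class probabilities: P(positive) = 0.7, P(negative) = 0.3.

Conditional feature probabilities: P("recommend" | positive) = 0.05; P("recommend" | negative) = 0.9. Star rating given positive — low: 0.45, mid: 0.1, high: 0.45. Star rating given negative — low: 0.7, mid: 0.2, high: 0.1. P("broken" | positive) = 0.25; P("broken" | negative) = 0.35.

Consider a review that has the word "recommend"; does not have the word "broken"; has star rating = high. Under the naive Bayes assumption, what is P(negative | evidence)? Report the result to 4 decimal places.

positive: 0.7 × 0.05 × 0.45 × (1−0.25) = 0.0118125
negative: 0.3 × 0.9 × 0.1 × (1−0.35) = 0.01755
P(negative | x) = 0.01755 / 0.0293625 ≈ 0.5977

0.5977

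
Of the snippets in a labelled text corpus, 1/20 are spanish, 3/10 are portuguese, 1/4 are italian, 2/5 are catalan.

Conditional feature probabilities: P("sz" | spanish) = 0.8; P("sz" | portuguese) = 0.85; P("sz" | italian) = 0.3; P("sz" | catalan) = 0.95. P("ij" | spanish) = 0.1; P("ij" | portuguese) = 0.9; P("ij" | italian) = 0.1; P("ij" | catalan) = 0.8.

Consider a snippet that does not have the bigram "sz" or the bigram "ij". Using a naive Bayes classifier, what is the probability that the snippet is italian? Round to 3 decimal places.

spanish: 0.05 × (1−0.8) × (1−0.1) = 0.009
portuguese: 0.3 × (1−0.85) × (1−0.9) = 0.0045
italian: 0.25 × (1−0.3) × (1−0.1) = 0.1575
catalan: 0.4 × (1−0.95) × (1−0.8) = 0.004
P(italian | x) = 0.1575 / 0.175 ≈ 0.900

0.900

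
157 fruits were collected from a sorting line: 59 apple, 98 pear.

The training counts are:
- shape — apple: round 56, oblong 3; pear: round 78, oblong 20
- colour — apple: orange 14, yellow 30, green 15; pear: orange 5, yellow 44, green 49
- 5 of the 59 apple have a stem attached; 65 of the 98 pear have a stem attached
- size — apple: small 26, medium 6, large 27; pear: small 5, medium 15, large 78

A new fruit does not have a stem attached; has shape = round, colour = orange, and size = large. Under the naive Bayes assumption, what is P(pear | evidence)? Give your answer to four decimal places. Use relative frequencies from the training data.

apple: (59/157) × (56/59) × (14/59) × (54/59) × (27/59) ≈ 0.0354501
pear: (98/157) × (78/98) × (5/98) × (33/98) × (78/98) ≈ 0.00679353
P(pear | x) = 0.00679353 / 0.04224363 ≈ 0.1608

0.1608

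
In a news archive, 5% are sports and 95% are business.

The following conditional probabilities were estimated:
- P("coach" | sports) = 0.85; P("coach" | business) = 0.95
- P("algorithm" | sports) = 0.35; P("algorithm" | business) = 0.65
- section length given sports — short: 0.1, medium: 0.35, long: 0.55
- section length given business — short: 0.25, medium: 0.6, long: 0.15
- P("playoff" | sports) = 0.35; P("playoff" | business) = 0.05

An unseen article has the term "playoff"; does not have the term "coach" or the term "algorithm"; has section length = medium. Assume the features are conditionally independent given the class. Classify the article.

sports

sports: 0.05 × (1−0.85) × (1−0.35) × 0.35 × 0.35 = 0.0005971875
business: 0.95 × (1−0.95) × (1−0.65) × 0.6 × 0.05 = 0.00049875
Highest score → sports.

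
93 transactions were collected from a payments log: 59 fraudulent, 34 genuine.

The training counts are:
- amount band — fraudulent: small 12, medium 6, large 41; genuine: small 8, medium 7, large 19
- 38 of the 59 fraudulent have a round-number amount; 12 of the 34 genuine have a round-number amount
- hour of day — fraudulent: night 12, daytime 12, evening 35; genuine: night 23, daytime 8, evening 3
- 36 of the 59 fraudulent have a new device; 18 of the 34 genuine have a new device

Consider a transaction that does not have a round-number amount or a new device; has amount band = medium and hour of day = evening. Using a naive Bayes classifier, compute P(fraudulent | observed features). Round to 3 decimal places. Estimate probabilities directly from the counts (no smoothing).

0.724

fraudulent: (59/93) × (6/59) × (21/59) × (35/59) × (23/59) ≈ 0.0053104
genuine: (34/93) × (7/34) × (22/34) × (3/34) × (16/34) ≈ 0.00202228
P(fraudulent | x) = 0.0053104 / 0.00733268 ≈ 0.724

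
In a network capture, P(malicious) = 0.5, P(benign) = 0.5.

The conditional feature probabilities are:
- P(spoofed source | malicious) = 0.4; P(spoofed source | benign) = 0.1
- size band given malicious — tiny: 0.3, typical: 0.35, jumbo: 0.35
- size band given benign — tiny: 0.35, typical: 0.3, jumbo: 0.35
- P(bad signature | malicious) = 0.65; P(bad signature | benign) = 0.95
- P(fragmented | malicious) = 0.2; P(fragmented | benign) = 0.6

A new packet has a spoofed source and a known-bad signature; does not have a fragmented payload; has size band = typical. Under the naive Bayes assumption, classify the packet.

malicious: 0.5 × 0.4 × 0.35 × 0.65 × (1−0.2) = 0.0364
benign: 0.5 × 0.1 × 0.3 × 0.95 × (1−0.6) = 0.0057
Highest score → malicious.

malicious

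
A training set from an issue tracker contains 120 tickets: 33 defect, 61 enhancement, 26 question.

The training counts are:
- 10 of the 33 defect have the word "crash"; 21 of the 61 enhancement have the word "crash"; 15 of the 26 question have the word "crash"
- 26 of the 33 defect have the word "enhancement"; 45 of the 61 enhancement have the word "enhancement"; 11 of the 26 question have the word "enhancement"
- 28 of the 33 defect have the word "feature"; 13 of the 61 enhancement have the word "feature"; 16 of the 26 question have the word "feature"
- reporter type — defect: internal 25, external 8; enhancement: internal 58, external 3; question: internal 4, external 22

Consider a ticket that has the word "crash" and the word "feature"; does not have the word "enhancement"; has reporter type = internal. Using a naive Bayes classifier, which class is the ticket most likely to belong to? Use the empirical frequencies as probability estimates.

defect: (33/120) × (10/33) × (7/33) × (28/33) × (25/33) ≈ 0.0113625
enhancement: (61/120) × (21/61) × (16/61) × (13/61) × (58/61) ≈ 0.00930122
question: (26/120) × (15/26) × (15/26) × (16/26) × (4/26) ≈ 0.00682749
Highest score → defect.

defect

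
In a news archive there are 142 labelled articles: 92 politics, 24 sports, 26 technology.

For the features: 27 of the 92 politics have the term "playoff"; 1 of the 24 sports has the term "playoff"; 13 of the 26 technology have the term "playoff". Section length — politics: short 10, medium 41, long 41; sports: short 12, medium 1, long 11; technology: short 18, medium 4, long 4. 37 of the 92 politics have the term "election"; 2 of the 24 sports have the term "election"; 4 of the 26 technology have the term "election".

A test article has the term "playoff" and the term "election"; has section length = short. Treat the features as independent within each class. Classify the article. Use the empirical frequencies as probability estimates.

politics: (92/142) × (27/92) × (10/92) × (37/92) ≈ 0.00831192
sports: (24/142) × (1/24) × (12/24) × (2/24) ≈ 0.000293427
technology: (26/142) × (13/26) × (18/26) × (4/26) ≈ 0.00975081
Highest score → technology.

technology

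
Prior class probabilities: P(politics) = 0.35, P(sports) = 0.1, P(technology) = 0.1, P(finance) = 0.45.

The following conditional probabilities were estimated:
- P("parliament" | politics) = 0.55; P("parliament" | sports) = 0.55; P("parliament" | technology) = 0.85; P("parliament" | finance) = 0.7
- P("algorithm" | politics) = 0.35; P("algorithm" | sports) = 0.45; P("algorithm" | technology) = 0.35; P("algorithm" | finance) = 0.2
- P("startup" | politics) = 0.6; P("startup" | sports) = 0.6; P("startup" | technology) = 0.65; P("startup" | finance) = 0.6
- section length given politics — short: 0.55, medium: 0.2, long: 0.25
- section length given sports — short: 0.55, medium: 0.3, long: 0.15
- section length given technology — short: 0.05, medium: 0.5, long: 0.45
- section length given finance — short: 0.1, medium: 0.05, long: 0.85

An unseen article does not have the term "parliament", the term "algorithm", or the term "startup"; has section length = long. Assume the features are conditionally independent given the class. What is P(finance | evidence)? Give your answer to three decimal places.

0.735

politics: 0.35 × (1−0.55) × (1−0.35) × (1−0.6) × 0.25 = 0.0102375
sports: 0.1 × (1−0.55) × (1−0.45) × (1−0.6) × 0.15 = 0.001485
technology: 0.1 × (1−0.85) × (1−0.35) × (1−0.65) × 0.45 = 0.001535625
finance: 0.45 × (1−0.7) × (1−0.2) × (1−0.6) × 0.85 = 0.03672
P(finance | x) = 0.03672 / 0.049978125 ≈ 0.735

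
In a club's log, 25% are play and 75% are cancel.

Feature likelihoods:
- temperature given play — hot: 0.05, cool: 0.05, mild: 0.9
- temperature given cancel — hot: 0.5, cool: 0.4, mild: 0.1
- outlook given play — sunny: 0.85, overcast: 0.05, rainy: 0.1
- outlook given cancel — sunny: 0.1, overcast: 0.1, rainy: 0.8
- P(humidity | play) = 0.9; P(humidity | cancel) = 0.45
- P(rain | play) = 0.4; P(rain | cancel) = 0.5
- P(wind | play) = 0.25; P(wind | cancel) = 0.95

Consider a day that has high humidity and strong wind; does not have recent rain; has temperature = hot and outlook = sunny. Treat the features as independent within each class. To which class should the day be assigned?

cancel

play: 0.25 × 0.05 × 0.85 × 0.9 × (1−0.4) × 0.25 = 0.001434375
cancel: 0.75 × 0.5 × 0.1 × 0.45 × (1−0.5) × 0.95 = 0.008015625
Highest score → cancel.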